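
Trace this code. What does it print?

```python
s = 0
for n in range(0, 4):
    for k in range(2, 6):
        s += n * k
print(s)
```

n=0,k=2: s = 0+0 = 0
n=0,k=3: s = 0+0 = 0
n=0,k=4: s = 0+0 = 0
n=0,k=5: s = 0+0 = 0
n=1,k=2: s = 0+2 = 2
n=1,k=3: s = 2+3 = 5
n=1,k=4: s = 5+4 = 9
n=1,k=5: s = 9+5 = 14
n=2,k=2: s = 14+4 = 18
n=2,k=3: s = 18+6 = 24
n=2,k=4: s = 24+8 = 32
n=2,k=5: s = 32+10 = 42
n=3,k=2: s = 42+6 = 48
n=3,k=3: s = 48+9 = 57
n=3,k=4: s = 57+12 = 69
n=3,k=5: s = 69+15 = 84

84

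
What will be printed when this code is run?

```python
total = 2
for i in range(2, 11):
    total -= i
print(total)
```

-52

i=2: total = 2-2 = 0
i=3: total = 0-3 = -3
i=4: total = (-3)-4 = -7
i=5: total = (-7)-5 = -12
i=6: total = (-12)-6 = -18
i=7: total = (-18)-7 = -25
i=8: total = (-25)-8 = -33
i=9: total = (-33)-9 = -42
i=10: total = (-42)-10 = -52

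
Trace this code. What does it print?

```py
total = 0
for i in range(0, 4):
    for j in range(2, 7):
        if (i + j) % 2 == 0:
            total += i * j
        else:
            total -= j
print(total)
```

16

i=0,j=2: even sum, total = 0+0 = 0
i=0,j=3: odd sum, total = 0-3 = -3
i=0,j=4: even sum, total = (-3)+0 = -3
i=0,j=5: odd sum, total = (-3)-5 = -8
i=0,j=6: even sum, total = (-8)+0 = -8
i=1,j=2: odd sum, total = (-8)-2 = -10
i=1,j=3: even sum, total = (-10)+3 = -7
i=1,j=4: odd sum, total = (-7)-4 = -11
i=1,j=5: even sum, total = (-11)+5 = -6
i=1,j=6: odd sum, total = (-6)-6 = -12
i=2,j=2: even sum, total = (-12)+4 = -8
i=2,j=3: odd sum, total = (-8)-3 = -11
i=2,j=4: even sum, total = (-11)+8 = -3
i=2,j=5: odd sum, total = (-3)-5 = -8
i=2,j=6: even sum, total = (-8)+12 = 4
i=3,j=2: odd sum, total = 4-2 = 2
i=3,j=3: even sum, total = 2+9 = 11
i=3,j=4: odd sum, total = 11-4 = 7
i=3,j=5: even sum, total = 7+15 = 22
i=3,j=6: odd sum, total = 22-6 = 16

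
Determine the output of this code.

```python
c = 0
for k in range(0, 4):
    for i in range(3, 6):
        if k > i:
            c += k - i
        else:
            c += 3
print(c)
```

36

k=0,i=3: not 0>3, c = 0+3 = 3
k=0,i=4: not 0>4, c = 3+3 = 6
k=0,i=5: not 0>5, c = 6+3 = 9
k=1,i=3: not 1>3, c = 9+3 = 12
k=1,i=4: not 1>4, c = 12+3 = 15
k=1,i=5: not 1>5, c = 15+3 = 18
k=2,i=3: not 2>3, c = 18+3 = 21
k=2,i=4: not 2>4, c = 21+3 = 24
k=2,i=5: not 2>5, c = 24+3 = 27
k=3,i=3: not 3>3, c = 27+3 = 30
k=3,i=4: not 3>4, c = 30+3 = 33
k=3,i=5: not 3>5, c = 33+3 = 36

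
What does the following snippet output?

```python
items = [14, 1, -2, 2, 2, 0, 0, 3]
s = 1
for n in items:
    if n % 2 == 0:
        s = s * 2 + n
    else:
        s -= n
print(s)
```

n=14: even, s = 1*2+14 = 16
n=1: not even, s = 16-1 = 15
n=-2: even, s = 15*2+(-2) = 28
n=2: even, s = 28*2+2 = 58
n=2: even, s = 58*2+2 = 118
n=0: even, s = 118*2+0 = 236
n=0: even, s = 236*2+0 = 472
n=3: not even, s = 472-3 = 469

469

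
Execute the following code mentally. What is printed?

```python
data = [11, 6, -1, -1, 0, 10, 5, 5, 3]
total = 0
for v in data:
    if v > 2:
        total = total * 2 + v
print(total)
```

561

v=11: >2, total = 0*2+11 = 11
v=6: >2, total = 11*2+6 = 28
v=-1: not >2
v=-1: not >2
v=0: not >2
v=10: >2, total = 28*2+10 = 66
v=5: >2, total = 66*2+5 = 137
v=5: >2, total = 137*2+5 = 279
v=3: >2, total = 279*2+3 = 561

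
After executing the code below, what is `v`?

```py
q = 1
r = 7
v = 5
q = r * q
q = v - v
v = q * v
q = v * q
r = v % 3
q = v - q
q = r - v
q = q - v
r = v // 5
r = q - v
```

0

q = 7*1 = 7
q = 5-5 = 0
v = 0*5 = 0
q = 0*0 = 0
r = 0%3 = 0
q = 0-0 = 0
q = 0-0 = 0
q = 0-0 = 0
r = 0//5 = 0
r = 0-0 = 0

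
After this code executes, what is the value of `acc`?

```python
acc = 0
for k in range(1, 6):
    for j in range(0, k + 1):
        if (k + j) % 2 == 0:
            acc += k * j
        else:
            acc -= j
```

k=1,j=0: odd sum, acc = 0-0 = 0
k=1,j=1: even sum, acc = 0+1 = 1
k=2,j=0: even sum, acc = 1+0 = 1
k=2,j=1: odd sum, acc = 1-1 = 0
k=2,j=2: even sum, acc = 0+4 = 4
k=3,j=0: odd sum, acc = 4-0 = 4
k=3,j=1: even sum, acc = 4+3 = 7
k=3,j=2: odd sum, acc = 7-2 = 5
k=3,j=3: even sum, acc = 5+9 = 14
k=4,j=0: even sum, acc = 14+0 = 14
k=4,j=1: odd sum, acc = 14-1 = 13
k=4,j=2: even sum, acc = 13+8 = 21
k=4,j=3: odd sum, acc = 21-3 = 18
k=4,j=4: even sum, acc = 18+16 = 34
k=5,j=0: odd sum, acc = 34-0 = 34
k=5,j=1: even sum, acc = 34+5 = 39
k=5,j=2: odd sum, acc = 39-2 = 37
k=5,j=3: even sum, acc = 37+15 = 52
k=5,j=4: odd sum, acc = 52-4 = 48
k=5,j=5: even sum, acc = 48+25 = 73

73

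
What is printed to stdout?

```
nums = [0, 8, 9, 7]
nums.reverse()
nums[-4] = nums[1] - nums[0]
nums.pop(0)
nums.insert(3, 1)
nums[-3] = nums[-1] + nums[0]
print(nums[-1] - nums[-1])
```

0

reverse → [7, 9, 8, 0]
nums[-4] = nums[1]-nums[0] = 9-7 = 2 → [2, 9, 8, 0]
pop(0) removes 2 → [9, 8, 0]
insert 1 at 3 → [9, 8, 0, 1]
nums[-3] = nums[-1]+nums[0] = 1+9 = 10 → [9, 10, 0, 1]
nums[-1]-nums[-1] = 1-1 = 0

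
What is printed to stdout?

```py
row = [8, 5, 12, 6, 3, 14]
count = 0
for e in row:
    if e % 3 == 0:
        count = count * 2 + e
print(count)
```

e=8: not %3==0
e=5: not %3==0
e=12: %3==0, count = 0*2+12 = 12
e=6: %3==0, count = 12*2+6 = 30
e=3: %3==0, count = 30*2+3 = 63
e=14: not %3==0

63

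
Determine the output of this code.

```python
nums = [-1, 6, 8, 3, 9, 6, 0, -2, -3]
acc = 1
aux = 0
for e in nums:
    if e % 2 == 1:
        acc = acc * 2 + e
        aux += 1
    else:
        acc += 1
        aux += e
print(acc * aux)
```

e=-1: odd, acc = 1*2+(-1) = 1; aux=1
e=6: not odd, acc = 1+1 = 2; aux=7
e=8: not odd, acc = 2+1 = 3; aux=15
e=3: odd, acc = 3*2+3 = 9; aux=16
e=9: odd, acc = 9*2+9 = 27; aux=17
e=6: not odd, acc = 27+1 = 28; aux=23
e=0: not odd, acc = 28+1 = 29; aux=23
e=-2: not odd, acc = 29+1 = 30; aux=21
e=-3: odd, acc = 30*2+(-3) = 57; aux=22
acc*aux = 57*22 = 1254

1254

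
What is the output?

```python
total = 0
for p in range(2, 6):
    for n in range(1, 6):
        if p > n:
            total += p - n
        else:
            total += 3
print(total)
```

50

p=2,n=1: 2>1, total = 0+1 = 1
p=2,n=2: not 2>2, total = 1+3 = 4
p=2,n=3: not 2>3, total = 4+3 = 7
p=2,n=4: not 2>4, total = 7+3 = 10
p=2,n=5: not 2>5, total = 10+3 = 13
p=3,n=1: 3>1, total = 13+2 = 15
p=3,n=2: 3>2, total = 15+1 = 16
p=3,n=3: not 3>3, total = 16+3 = 19
p=3,n=4: not 3>4, total = 19+3 = 22
p=3,n=5: not 3>5, total = 22+3 = 25
p=4,n=1: 4>1, total = 25+3 = 28
p=4,n=2: 4>2, total = 28+2 = 30
p=4,n=3: 4>3, total = 30+1 = 31
p=4,n=4: not 4>4, total = 31+3 = 34
p=4,n=5: not 4>5, total = 34+3 = 37
p=5,n=1: 5>1, total = 37+4 = 41
p=5,n=2: 5>2, total = 41+3 = 44
p=5,n=3: 5>3, total = 44+2 = 46
p=5,n=4: 5>4, total = 46+1 = 47
p=5,n=5: not 5>5, total = 47+3 = 50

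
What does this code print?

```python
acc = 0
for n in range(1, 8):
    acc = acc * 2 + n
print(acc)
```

n=1: acc = 0*2+1 = 1
n=2: acc = 1*2+2 = 4
n=3: acc = 4*2+3 = 11
n=4: acc = 11*2+4 = 26
n=5: acc = 26*2+5 = 57
n=6: acc = 57*2+6 = 120
n=7: acc = 120*2+7 = 247

247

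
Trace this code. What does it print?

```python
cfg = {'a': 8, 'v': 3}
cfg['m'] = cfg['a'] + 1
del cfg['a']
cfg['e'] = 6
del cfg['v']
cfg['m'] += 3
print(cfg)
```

{'m': 12, 'e': 6}

cfg['m'] = cfg['a']+1 = 9 → {'a': 8, 'v': 3, 'm': 9}
del 'a' → {'v': 3, 'm': 9}
cfg['e'] = 6 → {'v': 3, 'm': 9, 'e': 6}
del 'v' → {'m': 9, 'e': 6}
cfg['m'] = 9+3 = 12 → {'m': 12, 'e': 6}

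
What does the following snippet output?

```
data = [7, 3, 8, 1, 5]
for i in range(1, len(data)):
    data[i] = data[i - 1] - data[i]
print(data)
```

[7, 4, -4, -5, -10]

i=1: data[1] = 7-3 = 4 → [7, 4, 8, 1, 5]
i=2: data[2] = 4-8 = -4 → [7, 4, -4, 1, 5]
i=3: data[3] = (-4)-1 = -5 → [7, 4, -4, -5, 5]
i=4: data[4] = (-5)-5 = -10 → [7, 4, -4, -5, -10]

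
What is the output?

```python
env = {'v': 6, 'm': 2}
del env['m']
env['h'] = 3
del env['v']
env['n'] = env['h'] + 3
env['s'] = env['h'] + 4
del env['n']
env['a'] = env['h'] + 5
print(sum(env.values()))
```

18

del 'm' → {'v': 6}
env['h'] = 3 → {'v': 6, 'h': 3}
del 'v' → {'h': 3}
env['n'] = env['h']+3 = 6 → {'h': 3, 'n': 6}
env['s'] = env['h']+4 = 7 → {'h': 3, 'n': 6, 's': 7}
del 'n' → {'h': 3, 's': 7}
env['a'] = env['h']+5 = 8 → {'h': 3, 's': 7, 'a': 8}
sum of values = 18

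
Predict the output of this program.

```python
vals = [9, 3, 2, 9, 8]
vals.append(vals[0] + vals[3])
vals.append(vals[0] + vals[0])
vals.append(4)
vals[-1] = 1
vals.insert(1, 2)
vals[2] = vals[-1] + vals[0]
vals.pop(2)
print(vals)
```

append vals[0]+vals[3] = 9+9 = 18 → [9, 3, 2, 9, 8, 18]
append vals[0]+vals[0] = 9+9 = 18 → [9, 3, 2, 9, 8, 18, 18]
append 4 → [9, 3, 2, 9, 8, 18, 18, 4]
vals[-1] = 1 → [9, 3, 2, 9, 8, 18, 18, 1]
insert 2 at 1 → [9, 2, 3, 2, 9, 8, 18, 18, 1]
vals[2] = vals[-1]+vals[0] = 1+9 = 10 → [9, 2, 10, 2, 9, 8, 18, 18, 1]
pop(2) removes 10 → [9, 2, 2, 9, 8, 18, 18, 1]

[9, 2, 2, 9, 8, 18, 18, 1]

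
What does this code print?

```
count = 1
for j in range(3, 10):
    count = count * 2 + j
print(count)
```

j=3: count = 1*2+3 = 5
j=4: count = 5*2+4 = 14
j=5: count = 14*2+5 = 33
j=6: count = 33*2+6 = 72
j=7: count = 72*2+7 = 151
j=8: count = 151*2+8 = 310
j=9: count = 310*2+9 = 629

629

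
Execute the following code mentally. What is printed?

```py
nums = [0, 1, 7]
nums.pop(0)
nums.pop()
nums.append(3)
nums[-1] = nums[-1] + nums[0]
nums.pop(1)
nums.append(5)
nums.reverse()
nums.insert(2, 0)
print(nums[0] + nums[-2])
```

pop(0) removes 0 → [1, 7]
pop() removes 7 → [1]
append 3 → [1, 3]
nums[-1] = nums[-1]+nums[0] = 3+1 = 4 → [1, 4]
pop(1) removes 4 → [1]
append 5 → [1, 5]
reverse → [5, 1]
insert 0 at 2 → [5, 1, 0]
nums[0]+nums[-2] = 5+1 = 6

6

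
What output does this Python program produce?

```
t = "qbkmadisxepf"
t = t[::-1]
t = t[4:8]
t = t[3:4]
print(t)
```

a

reverse → 'fpexsidamkbq'
slice [4:8] → 'sida'
slice [3:4] → 'a'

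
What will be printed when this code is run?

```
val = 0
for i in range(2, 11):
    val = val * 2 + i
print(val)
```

1524

i=2: val = 0*2+2 = 2
i=3: val = 2*2+3 = 7
i=4: val = 7*2+4 = 18
i=5: val = 18*2+5 = 41
i=6: val = 41*2+6 = 88
i=7: val = 88*2+7 = 183
i=8: val = 183*2+8 = 374
i=9: val = 374*2+9 = 757
i=10: val = 757*2+10 = 1524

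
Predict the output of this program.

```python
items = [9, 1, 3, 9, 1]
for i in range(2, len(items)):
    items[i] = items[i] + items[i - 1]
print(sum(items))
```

41

i=2: items[2] = 3+1 = 4 → [9, 1, 4, 9, 1]
i=3: items[3] = 9+4 = 13 → [9, 1, 4, 13, 1]
i=4: items[4] = 1+13 = 14 → [9, 1, 4, 13, 14]
sum = 41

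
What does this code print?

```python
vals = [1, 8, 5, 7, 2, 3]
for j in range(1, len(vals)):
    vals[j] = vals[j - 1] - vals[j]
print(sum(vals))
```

j=1: vals[1] = 1-8 = -7 → [1, -7, 5, 7, 2, 3]
j=2: vals[2] = (-7)-5 = -12 → [1, -7, -12, 7, 2, 3]
j=3: vals[3] = (-12)-7 = -19 → [1, -7, -12, -19, 2, 3]
j=4: vals[4] = (-19)-2 = -21 → [1, -7, -12, -19, -21, 3]
j=5: vals[5] = (-21)-3 = -24 → [1, -7, -12, -19, -21, -24]
sum = -82

-82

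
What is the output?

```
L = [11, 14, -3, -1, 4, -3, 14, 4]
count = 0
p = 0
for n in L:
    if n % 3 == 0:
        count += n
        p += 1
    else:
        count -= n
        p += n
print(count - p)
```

n=11: not %3==0, count = 0-11 = -11; p=11
n=14: not %3==0, count = (-11)-14 = -25; p=25
n=-3: %3==0, count = (-25)+(-3) = -28; p=26
n=-1: not %3==0, count = (-28)-(-1) = -27; p=25
n=4: not %3==0, count = (-27)-4 = -31; p=29
n=-3: %3==0, count = (-31)+(-3) = -34; p=30
n=14: not %3==0, count = (-34)-14 = -48; p=44
n=4: not %3==0, count = (-48)-4 = -52; p=48
count-p = (-52)-48 = -100

-100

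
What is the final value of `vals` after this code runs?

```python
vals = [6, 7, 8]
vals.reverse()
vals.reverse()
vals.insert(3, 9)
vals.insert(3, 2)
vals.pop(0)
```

reverse → [8, 7, 6]
reverse → [6, 7, 8]
insert 9 at 3 → [6, 7, 8, 9]
insert 2 at 3 → [6, 7, 8, 2, 9]
pop(0) removes 6 → [7, 8, 2, 9]

[7, 8, 2, 9]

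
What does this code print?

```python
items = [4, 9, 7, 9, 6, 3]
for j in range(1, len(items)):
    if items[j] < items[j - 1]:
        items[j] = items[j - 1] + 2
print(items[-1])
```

17

j=1: 9>=4, unchanged → [4, 9, 7, 9, 6, 3]
j=2: 7<9, items[2] = 9+2 = 11 → [4, 9, 11, 9, 6, 3]
j=3: 9<11, items[3] = 11+2 = 13 → [4, 9, 11, 13, 6, 3]
j=4: 6<13, items[4] = 13+2 = 15 → [4, 9, 11, 13, 15, 3]
j=5: 3<15, items[5] = 15+2 = 17 → [4, 9, 11, 13, 15, 17]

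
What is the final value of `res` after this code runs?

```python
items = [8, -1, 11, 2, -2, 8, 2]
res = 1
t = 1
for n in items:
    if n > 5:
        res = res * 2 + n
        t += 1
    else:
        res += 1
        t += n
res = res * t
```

395

n=8: >5, res = 1*2+8 = 10; t=2
n=-1: not >5, res = 10+1 = 11; t=1
n=11: >5, res = 11*2+11 = 33; t=2
n=2: not >5, res = 33+1 = 34; t=4
n=-2: not >5, res = 34+1 = 35; t=2
n=8: >5, res = 35*2+8 = 78; t=3
n=2: not >5, res = 78+1 = 79; t=5
res*t = 79*5 = 395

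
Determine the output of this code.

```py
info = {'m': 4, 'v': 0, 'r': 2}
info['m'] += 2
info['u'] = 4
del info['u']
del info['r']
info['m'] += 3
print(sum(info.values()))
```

info['m'] = 4+2 = 6 → {'m': 6, 'v': 0, 'r': 2}
info['u'] = 4 → {'m': 6, 'v': 0, 'r': 2, 'u': 4}
del 'u' → {'m': 6, 'v': 0, 'r': 2}
del 'r' → {'m': 6, 'v': 0}
info['m'] = 6+3 = 9 → {'m': 9, 'v': 0}
sum of values = 9

9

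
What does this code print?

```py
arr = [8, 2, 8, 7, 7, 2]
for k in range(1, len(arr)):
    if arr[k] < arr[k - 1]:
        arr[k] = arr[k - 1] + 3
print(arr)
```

[8, 11, 14, 17, 20, 23]

k=1: 2<8, arr[1] = 8+3 = 11 → [8, 11, 8, 7, 7, 2]
k=2: 8<11, arr[2] = 11+3 = 14 → [8, 11, 14, 7, 7, 2]
k=3: 7<14, arr[3] = 14+3 = 17 → [8, 11, 14, 17, 7, 2]
k=4: 7<17, arr[4] = 17+3 = 20 → [8, 11, 14, 17, 20, 2]
k=5: 2<20, arr[5] = 20+3 = 23 → [8, 11, 14, 17, 20, 23]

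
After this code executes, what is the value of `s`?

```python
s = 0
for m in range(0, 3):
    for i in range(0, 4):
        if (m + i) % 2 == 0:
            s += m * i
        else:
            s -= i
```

-2

m=0,i=0: even sum, s = 0+0 = 0
m=0,i=1: odd sum, s = 0-1 = -1
m=0,i=2: even sum, s = (-1)+0 = -1
m=0,i=3: odd sum, s = (-1)-3 = -4
m=1,i=0: odd sum, s = (-4)-0 = -4
m=1,i=1: even sum, s = (-4)+1 = -3
m=1,i=2: odd sum, s = (-3)-2 = -5
m=1,i=3: even sum, s = (-5)+3 = -2
m=2,i=0: even sum, s = (-2)+0 = -2
m=2,i=1: odd sum, s = (-2)-1 = -3
m=2,i=2: even sum, s = (-3)+4 = 1
m=2,i=3: odd sum, s = 1-3 = -2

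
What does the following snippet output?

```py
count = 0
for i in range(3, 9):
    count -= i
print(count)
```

-33

i=3: count = 0-3 = -3
i=4: count = (-3)-4 = -7
i=5: count = (-7)-5 = -12
i=6: count = (-12)-6 = -18
i=7: count = (-18)-7 = -25
i=8: count = (-25)-8 = -33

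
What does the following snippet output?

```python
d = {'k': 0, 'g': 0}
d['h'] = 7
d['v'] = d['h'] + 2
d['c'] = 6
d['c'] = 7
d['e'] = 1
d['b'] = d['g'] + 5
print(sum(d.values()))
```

29

d['h'] = 7 → {'k': 0, 'g': 0, 'h': 7}
d['v'] = d['h']+2 = 9 → {'k': 0, 'g': 0, 'h': 7, 'v': 9}
d['c'] = 6 → {'k': 0, 'g': 0, 'h': 7, 'v': 9, 'c': 6}
d['c'] = 7 → {'k': 0, 'g': 0, 'h': 7, 'v': 9, 'c': 7}
d['e'] = 1 → {'k': 0, 'g': 0, 'h': 7, 'v': 9, 'c': 7, 'e': 1}
d['b'] = d['g']+5 = 5 → {'k': 0, 'g': 0, 'h': 7, 'v': 9, 'c': 7, 'e': 1, 'b': 5}
sum of values = 29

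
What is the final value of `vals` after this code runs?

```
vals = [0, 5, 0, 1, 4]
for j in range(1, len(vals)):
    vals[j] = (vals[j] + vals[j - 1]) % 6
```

[0, 5, 5, 0, 4]

j=1: vals[1] = (5+0)%6 = 5 → [0, 5, 0, 1, 4]
j=2: vals[2] = (0+5)%6 = 5 → [0, 5, 5, 1, 4]
j=3: vals[3] = (1+5)%6 = 0 → [0, 5, 5, 0, 4]
j=4: vals[4] = (4+0)%6 = 4 → [0, 5, 5, 0, 4]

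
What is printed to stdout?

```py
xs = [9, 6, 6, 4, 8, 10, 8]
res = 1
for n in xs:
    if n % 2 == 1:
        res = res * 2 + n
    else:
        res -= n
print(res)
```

n=9: odd, res = 1*2+9 = 11
n=6: not odd, res = 11-6 = 5
n=6: not odd, res = 5-6 = -1
n=4: not odd, res = (-1)-4 = -5
n=8: not odd, res = (-5)-8 = -13
n=10: not odd, res = (-13)-10 = -23
n=8: not odd, res = (-23)-8 = -31

-31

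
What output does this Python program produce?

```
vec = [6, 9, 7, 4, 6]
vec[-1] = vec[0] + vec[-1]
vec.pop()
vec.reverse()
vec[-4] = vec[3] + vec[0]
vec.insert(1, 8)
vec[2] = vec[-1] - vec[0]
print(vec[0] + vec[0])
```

20

vec[-1] = vec[0]+vec[-1] = 6+6 = 12 → [6, 9, 7, 4, 12]
pop() removes 12 → [6, 9, 7, 4]
reverse → [4, 7, 9, 6]
vec[-4] = vec[3]+vec[0] = 6+4 = 10 → [10, 7, 9, 6]
insert 8 at 1 → [10, 8, 7, 9, 6]
vec[2] = vec[-1]-vec[0] = 6-10 = -4 → [10, 8, -4, 9, 6]
vec[0]+vec[0] = 10+10 = 20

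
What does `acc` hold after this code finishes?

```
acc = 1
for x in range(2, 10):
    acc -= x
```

-43

x=2: acc = 1-2 = -1
x=3: acc = (-1)-3 = -4
x=4: acc = (-4)-4 = -8
x=5: acc = (-8)-5 = -13
x=6: acc = (-13)-6 = -19
x=7: acc = (-19)-7 = -26
x=8: acc = (-26)-8 = -34
x=9: acc = (-34)-9 = -43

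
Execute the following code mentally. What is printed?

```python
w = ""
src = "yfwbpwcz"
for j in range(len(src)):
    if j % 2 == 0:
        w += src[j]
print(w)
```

ywpc

j=0: add 'y' → 'y'
j=1: skip
j=2: add 'w' → 'yw'
j=3: skip
j=4: add 'p' → 'ywp'
j=5: skip
j=6: add 'c' → 'ywpc'
j=7: skip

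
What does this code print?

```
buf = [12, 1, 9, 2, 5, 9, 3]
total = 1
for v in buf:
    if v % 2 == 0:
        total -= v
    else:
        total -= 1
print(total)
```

v=12: even, total = 1-12 = -11
v=1: not even, total = (-11)-1 = -12
v=9: not even, total = (-12)-1 = -13
v=2: even, total = (-13)-2 = -15
v=5: not even, total = (-15)-1 = -16
v=9: not even, total = (-16)-1 = -17
v=3: not even, total = (-17)-1 = -18

-18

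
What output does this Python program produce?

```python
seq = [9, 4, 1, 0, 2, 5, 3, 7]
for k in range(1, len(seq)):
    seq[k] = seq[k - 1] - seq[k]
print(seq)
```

[9, 5, 4, 4, 2, -3, -6, -13]

k=1: seq[1] = 9-4 = 5 → [9, 5, 1, 0, 2, 5, 3, 7]
k=2: seq[2] = 5-1 = 4 → [9, 5, 4, 0, 2, 5, 3, 7]
k=3: seq[3] = 4-0 = 4 → [9, 5, 4, 4, 2, 5, 3, 7]
k=4: seq[4] = 4-2 = 2 → [9, 5, 4, 4, 2, 5, 3, 7]
k=5: seq[5] = 2-5 = -3 → [9, 5, 4, 4, 2, -3, 3, 7]
k=6: seq[6] = (-3)-3 = -6 → [9, 5, 4, 4, 2, -3, -6, 7]
k=7: seq[7] = (-6)-7 = -13 → [9, 5, 4, 4, 2, -3, -6, -13]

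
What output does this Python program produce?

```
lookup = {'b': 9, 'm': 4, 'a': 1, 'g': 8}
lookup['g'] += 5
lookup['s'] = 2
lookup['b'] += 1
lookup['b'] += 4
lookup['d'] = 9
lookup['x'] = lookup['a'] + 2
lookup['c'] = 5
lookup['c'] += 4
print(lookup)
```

{'b': 14, 'm': 4, 'a': 1, 'g': 13, 's': 2, 'd': 9, 'x': 3, 'c': 9}

lookup['g'] = 8+5 = 13 → {'b': 9, 'm': 4, 'a': 1, 'g': 13}
lookup['s'] = 2 → {'b': 9, 'm': 4, 'a': 1, 'g': 13, 's': 2}
lookup['b'] = 9+1 = 10 → {'b': 10, 'm': 4, 'a': 1, 'g': 13, 's': 2}
lookup['b'] = 10+4 = 14 → {'b': 14, 'm': 4, 'a': 1, 'g': 13, 's': 2}
lookup['d'] = 9 → {'b': 14, 'm': 4, 'a': 1, 'g': 13, 's': 2, 'd': 9}
lookup['x'] = lookup['a']+2 = 3 → {'b': 14, 'm': 4, 'a': 1, 'g': 13, 's': 2, 'd': 9, 'x': 3}
lookup['c'] = 5 → {'b': 14, 'm': 4, 'a': 1, 'g': 13, 's': 2, 'd': 9, 'x': 3, 'c': 5}
lookup['c'] = 5+4 = 9 → {'b': 14, 'm': 4, 'a': 1, 'g': 13, 's': 2, 'd': 9, 'x': 3, 'c': 9}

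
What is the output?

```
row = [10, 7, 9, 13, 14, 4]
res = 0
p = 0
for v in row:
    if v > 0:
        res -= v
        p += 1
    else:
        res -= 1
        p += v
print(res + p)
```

v=10: >0, res = 0-10 = -10; p=1
v=7: >0, res = (-10)-7 = -17; p=2
v=9: >0, res = (-17)-9 = -26; p=3
v=13: >0, res = (-26)-13 = -39; p=4
v=14: >0, res = (-39)-14 = -53; p=5
v=4: >0, res = (-53)-4 = -57; p=6
res+p = (-57)+6 = -51

-51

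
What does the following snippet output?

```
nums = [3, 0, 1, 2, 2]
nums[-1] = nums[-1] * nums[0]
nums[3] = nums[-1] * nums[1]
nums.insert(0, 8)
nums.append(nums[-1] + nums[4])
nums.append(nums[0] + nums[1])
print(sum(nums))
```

35

nums[-1] = nums[-1]*nums[0] = 2*3 = 6 → [3, 0, 1, 2, 6]
nums[3] = nums[-1]*nums[1] = 6*0 = 0 → [3, 0, 1, 0, 6]
insert 8 at 0 → [8, 3, 0, 1, 0, 6]
append nums[-1]+nums[4] = 6+0 = 6 → [8, 3, 0, 1, 0, 6, 6]
append nums[0]+nums[1] = 8+3 = 11 → [8, 3, 0, 1, 0, 6, 6, 11]
sum = 35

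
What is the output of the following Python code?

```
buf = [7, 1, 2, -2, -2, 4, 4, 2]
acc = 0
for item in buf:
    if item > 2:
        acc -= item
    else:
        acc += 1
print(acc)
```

item=7: >2, acc = 0-7 = -7
item=1: not >2, acc = (-7)+1 = -6
item=2: not >2, acc = (-6)+1 = -5
item=-2: not >2, acc = (-5)+1 = -4
item=-2: not >2, acc = (-4)+1 = -3
item=4: >2, acc = (-3)-4 = -7
item=4: >2, acc = (-7)-4 = -11
item=2: not >2, acc = (-11)+1 = -10

-10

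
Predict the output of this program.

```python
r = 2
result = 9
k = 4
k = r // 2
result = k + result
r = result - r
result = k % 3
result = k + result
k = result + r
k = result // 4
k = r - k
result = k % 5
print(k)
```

8

k = 2//2 = 1
result = 1+9 = 10
r = 10-2 = 8
result = 1%3 = 1
result = 1+1 = 2
k = 2+8 = 10
k = 2//4 = 0
k = 8-0 = 8
result = 8%5 = 3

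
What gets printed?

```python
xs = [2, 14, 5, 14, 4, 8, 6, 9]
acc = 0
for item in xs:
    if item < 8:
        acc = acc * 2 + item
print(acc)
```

item=2: <8, acc = 0*2+2 = 2
item=14: not <8
item=5: <8, acc = 2*2+5 = 9
item=14: not <8
item=4: <8, acc = 9*2+4 = 22
item=8: not <8
item=6: <8, acc = 22*2+6 = 50
item=9: not <8

50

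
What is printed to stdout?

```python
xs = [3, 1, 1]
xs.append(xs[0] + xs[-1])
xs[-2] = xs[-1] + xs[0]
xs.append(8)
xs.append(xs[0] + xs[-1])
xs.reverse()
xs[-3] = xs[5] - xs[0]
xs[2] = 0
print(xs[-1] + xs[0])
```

append xs[0]+xs[-1] = 3+1 = 4 → [3, 1, 1, 4]
xs[-2] = xs[-1]+xs[0] = 4+3 = 7 → [3, 1, 7, 4]
append 8 → [3, 1, 7, 4, 8]
append xs[0]+xs[-1] = 3+8 = 11 → [3, 1, 7, 4, 8, 11]
reverse → [11, 8, 4, 7, 1, 3]
xs[-3] = xs[5]-xs[0] = 3-11 = -8 → [11, 8, 4, -8, 1, 3]
xs[2] = 0 → [11, 8, 0, -8, 1, 3]
xs[-1]+xs[0] = 3+11 = 14

14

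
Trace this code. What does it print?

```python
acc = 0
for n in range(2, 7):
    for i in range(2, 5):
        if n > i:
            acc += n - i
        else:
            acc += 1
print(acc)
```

25

n=2,i=2: not 2>2, acc = 0+1 = 1
n=2,i=3: not 2>3, acc = 1+1 = 2
n=2,i=4: not 2>4, acc = 2+1 = 3
n=3,i=2: 3>2, acc = 3+1 = 4
n=3,i=3: not 3>3, acc = 4+1 = 5
n=3,i=4: not 3>4, acc = 5+1 = 6
n=4,i=2: 4>2, acc = 6+2 = 8
n=4,i=3: 4>3, acc = 8+1 = 9
n=4,i=4: not 4>4, acc = 9+1 = 10
n=5,i=2: 5>2, acc = 10+3 = 13
n=5,i=3: 5>3, acc = 13+2 = 15
n=5,i=4: 5>4, acc = 15+1 = 16
n=6,i=2: 6>2, acc = 16+4 = 20
n=6,i=3: 6>3, acc = 20+3 = 23
n=6,i=4: 6>4, acc = 23+2 = 25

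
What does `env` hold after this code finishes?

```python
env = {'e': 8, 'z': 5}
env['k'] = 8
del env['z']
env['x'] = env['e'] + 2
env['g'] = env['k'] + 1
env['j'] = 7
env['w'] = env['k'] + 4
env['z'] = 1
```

{'e': 8, 'k': 8, 'x': 10, 'g': 9, 'j': 7, 'w': 12, 'z': 1}

env['k'] = 8 → {'e': 8, 'z': 5, 'k': 8}
del 'z' → {'e': 8, 'k': 8}
env['x'] = env['e']+2 = 10 → {'e': 8, 'k': 8, 'x': 10}
env['g'] = env['k']+1 = 9 → {'e': 8, 'k': 8, 'x': 10, 'g': 9}
env['j'] = 7 → {'e': 8, 'k': 8, 'x': 10, 'g': 9, 'j': 7}
env['w'] = env['k']+4 = 12 → {'e': 8, 'k': 8, 'x': 10, 'g': 9, 'j': 7, 'w': 12}
env['z'] = 1 → {'e': 8, 'k': 8, 'x': 10, 'g': 9, 'j': 7, 'w': 12, 'z': 1}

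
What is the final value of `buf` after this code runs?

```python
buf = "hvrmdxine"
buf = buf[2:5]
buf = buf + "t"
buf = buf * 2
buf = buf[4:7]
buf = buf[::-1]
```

slice [2:5] → 'rmd'
+ 't' → 'rmdt'
repeat ×2 → 'rmdtrmdt'
slice [4:7] → 'rmd'
reverse → 'dmr'

'dmr'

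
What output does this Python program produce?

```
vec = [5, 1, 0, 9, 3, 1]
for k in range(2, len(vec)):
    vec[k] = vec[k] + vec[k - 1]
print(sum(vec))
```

k=2: vec[2] = 0+1 = 1 → [5, 1, 1, 9, 3, 1]
k=3: vec[3] = 9+1 = 10 → [5, 1, 1, 10, 3, 1]
k=4: vec[4] = 3+10 = 13 → [5, 1, 1, 10, 13, 1]
k=5: vec[5] = 1+13 = 14 → [5, 1, 1, 10, 13, 14]
sum = 44

44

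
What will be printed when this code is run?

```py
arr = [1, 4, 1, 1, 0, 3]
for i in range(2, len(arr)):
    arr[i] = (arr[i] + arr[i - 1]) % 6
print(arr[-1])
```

i=2: arr[2] = (1+4)%6 = 5 → [1, 4, 5, 1, 0, 3]
i=3: arr[3] = (1+5)%6 = 0 → [1, 4, 5, 0, 0, 3]
i=4: arr[4] = (0+0)%6 = 0 → [1, 4, 5, 0, 0, 3]
i=5: arr[5] = (3+0)%6 = 3 → [1, 4, 5, 0, 0, 3]

3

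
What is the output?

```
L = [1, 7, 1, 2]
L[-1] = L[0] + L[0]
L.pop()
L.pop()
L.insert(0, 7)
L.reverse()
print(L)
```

[7, 1, 7]

L[-1] = L[0]+L[0] = 1+1 = 2 → [1, 7, 1, 2]
pop() removes 2 → [1, 7, 1]
pop() removes 1 → [1, 7]
insert 7 at 0 → [7, 1, 7]
reverse → [7, 1, 7]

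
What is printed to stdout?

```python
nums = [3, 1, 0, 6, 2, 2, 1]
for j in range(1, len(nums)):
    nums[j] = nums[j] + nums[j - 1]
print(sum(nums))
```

j=1: nums[1] = 1+3 = 4 → [3, 4, 0, 6, 2, 2, 1]
j=2: nums[2] = 0+4 = 4 → [3, 4, 4, 6, 2, 2, 1]
j=3: nums[3] = 6+4 = 10 → [3, 4, 4, 10, 2, 2, 1]
j=4: nums[4] = 2+10 = 12 → [3, 4, 4, 10, 12, 2, 1]
j=5: nums[5] = 2+12 = 14 → [3, 4, 4, 10, 12, 14, 1]
j=6: nums[6] = 1+14 = 15 → [3, 4, 4, 10, 12, 14, 15]
sum = 62

62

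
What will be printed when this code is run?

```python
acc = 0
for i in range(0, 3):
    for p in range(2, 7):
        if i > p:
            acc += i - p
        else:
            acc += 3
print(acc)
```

i=0,p=2: not 0>2, acc = 0+3 = 3
i=0,p=3: not 0>3, acc = 3+3 = 6
i=0,p=4: not 0>4, acc = 6+3 = 9
i=0,p=5: not 0>5, acc = 9+3 = 12
i=0,p=6: not 0>6, acc = 12+3 = 15
i=1,p=2: not 1>2, acc = 15+3 = 18
i=1,p=3: not 1>3, acc = 18+3 = 21
i=1,p=4: not 1>4, acc = 21+3 = 24
i=1,p=5: not 1>5, acc = 24+3 = 27
i=1,p=6: not 1>6, acc = 27+3 = 30
i=2,p=2: not 2>2, acc = 30+3 = 33
i=2,p=3: not 2>3, acc = 33+3 = 36
i=2,p=4: not 2>4, acc = 36+3 = 39
i=2,p=5: not 2>5, acc = 39+3 = 42
i=2,p=6: not 2>6, acc = 42+3 = 45

45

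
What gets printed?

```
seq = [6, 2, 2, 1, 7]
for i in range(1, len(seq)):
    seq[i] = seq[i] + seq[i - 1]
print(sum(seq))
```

53

i=1: seq[1] = 2+6 = 8 → [6, 8, 2, 1, 7]
i=2: seq[2] = 2+8 = 10 → [6, 8, 10, 1, 7]
i=3: seq[3] = 1+10 = 11 → [6, 8, 10, 11, 7]
i=4: seq[4] = 7+11 = 18 → [6, 8, 10, 11, 18]
sum = 53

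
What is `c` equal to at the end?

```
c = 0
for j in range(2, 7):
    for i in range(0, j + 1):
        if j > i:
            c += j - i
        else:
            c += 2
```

j=2,i=0: 2>0, c = 0+2 = 2
j=2,i=1: 2>1, c = 2+1 = 3
j=2,i=2: not 2>2, c = 3+2 = 5
j=3,i=0: 3>0, c = 5+3 = 8
j=3,i=1: 3>1, c = 8+2 = 10
j=3,i=2: 3>2, c = 10+1 = 11
j=3,i=3: not 3>3, c = 11+2 = 13
j=4,i=0: 4>0, c = 13+4 = 17
j=4,i=1: 4>1, c = 17+3 = 20
j=4,i=2: 4>2, c = 20+2 = 22
j=4,i=3: 4>3, c = 22+1 = 23
j=4,i=4: not 4>4, c = 23+2 = 25
j=5,i=0: 5>0, c = 25+5 = 30
j=5,i=1: 5>1, c = 30+4 = 34
j=5,i=2: 5>2, c = 34+3 = 37
j=5,i=3: 5>3, c = 37+2 = 39
j=5,i=4: 5>4, c = 39+1 = 40
j=5,i=5: not 5>5, c = 40+2 = 42
j=6,i=0: 6>0, c = 42+6 = 48
j=6,i=1: 6>1, c = 48+5 = 53
j=6,i=2: 6>2, c = 53+4 = 57
j=6,i=3: 6>3, c = 57+3 = 60
j=6,i=4: 6>4, c = 60+2 = 62
j=6,i=5: 6>5, c = 62+1 = 63
j=6,i=6: not 6>6, c = 63+2 = 65

65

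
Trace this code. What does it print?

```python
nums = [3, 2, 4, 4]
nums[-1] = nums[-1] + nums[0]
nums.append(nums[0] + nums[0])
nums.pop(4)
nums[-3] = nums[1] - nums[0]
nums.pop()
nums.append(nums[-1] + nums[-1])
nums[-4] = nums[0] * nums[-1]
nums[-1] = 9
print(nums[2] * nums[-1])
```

36

nums[-1] = nums[-1]+nums[0] = 4+3 = 7 → [3, 2, 4, 7]
append nums[0]+nums[0] = 3+3 = 6 → [3, 2, 4, 7, 6]
pop(4) removes 6 → [3, 2, 4, 7]
nums[-3] = nums[1]-nums[0] = 2-3 = -1 → [3, -1, 4, 7]
pop() removes 7 → [3, -1, 4]
append nums[-1]+nums[-1] = 4+4 = 8 → [3, -1, 4, 8]
nums[-4] = nums[0]*nums[-1] = 3*8 = 24 → [24, -1, 4, 8]
nums[-1] = 9 → [24, -1, 4, 9]
nums[2]*nums[-1] = 4*9 = 36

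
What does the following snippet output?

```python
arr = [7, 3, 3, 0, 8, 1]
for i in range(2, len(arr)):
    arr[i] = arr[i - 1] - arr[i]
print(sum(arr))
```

-7

i=2: arr[2] = 3-3 = 0 → [7, 3, 0, 0, 8, 1]
i=3: arr[3] = 0-0 = 0 → [7, 3, 0, 0, 8, 1]
i=4: arr[4] = 0-8 = -8 → [7, 3, 0, 0, -8, 1]
i=5: arr[5] = (-8)-1 = -9 → [7, 3, 0, 0, -8, -9]
sum = -7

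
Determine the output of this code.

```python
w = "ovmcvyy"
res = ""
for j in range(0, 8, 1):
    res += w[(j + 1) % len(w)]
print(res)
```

vmcvyyov

j=0: add w[1]='v' → 'v'
j=1: add w[2]='m' → 'vm'
j=2: add w[3]='c' → 'vmc'
j=3: add w[4]='v' → 'vmcv'
j=4: add w[5]='y' → 'vmcvy'
j=5: add w[6]='y' → 'vmcvyy'
j=6: add w[0]='o' → 'vmcvyyo'
j=7: add w[1]='v' → 'vmcvyyov'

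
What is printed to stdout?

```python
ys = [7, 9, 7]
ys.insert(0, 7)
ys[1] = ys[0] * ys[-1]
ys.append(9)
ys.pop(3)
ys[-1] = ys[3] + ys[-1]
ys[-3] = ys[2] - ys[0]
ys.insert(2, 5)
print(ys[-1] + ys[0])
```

insert 7 at 0 → [7, 7, 9, 7]
ys[1] = ys[0]*ys[-1] = 7*7 = 49 → [7, 49, 9, 7]
append 9 → [7, 49, 9, 7, 9]
pop(3) removes 7 → [7, 49, 9, 9]
ys[-1] = ys[3]+ys[-1] = 9+9 = 18 → [7, 49, 9, 18]
ys[-3] = ys[2]-ys[0] = 9-7 = 2 → [7, 2, 9, 18]
insert 5 at 2 → [7, 2, 5, 9, 18]
ys[-1]+ys[0] = 18+7 = 25

25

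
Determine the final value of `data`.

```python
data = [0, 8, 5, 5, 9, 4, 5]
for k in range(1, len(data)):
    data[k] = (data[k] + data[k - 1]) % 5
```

k=1: data[1] = (8+0)%5 = 3 → [0, 3, 5, 5, 9, 4, 5]
k=2: data[2] = (5+3)%5 = 3 → [0, 3, 3, 5, 9, 4, 5]
k=3: data[3] = (5+3)%5 = 3 → [0, 3, 3, 3, 9, 4, 5]
k=4: data[4] = (9+3)%5 = 2 → [0, 3, 3, 3, 2, 4, 5]
k=5: data[5] = (4+2)%5 = 1 → [0, 3, 3, 3, 2, 1, 5]
k=6: data[6] = (5+1)%5 = 1 → [0, 3, 3, 3, 2, 1, 1]

[0, 3, 3, 3, 2, 1, 1]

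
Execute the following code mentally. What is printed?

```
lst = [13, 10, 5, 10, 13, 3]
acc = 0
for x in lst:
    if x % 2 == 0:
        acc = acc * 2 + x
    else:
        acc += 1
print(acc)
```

x=13: not even, acc = 0+1 = 1
x=10: even, acc = 1*2+10 = 12
x=5: not even, acc = 12+1 = 13
x=10: even, acc = 13*2+10 = 36
x=13: not even, acc = 36+1 = 37
x=3: not even, acc = 37+1 = 38

38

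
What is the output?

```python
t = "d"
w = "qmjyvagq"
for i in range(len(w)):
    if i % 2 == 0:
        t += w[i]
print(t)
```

i=0: add 'q' → 'dq'
i=1: skip
i=2: add 'j' → 'dqj'
i=3: skip
i=4: add 'v' → 'dqjv'
i=5: skip
i=6: add 'g' → 'dqjvg'
i=7: skip

dqjvg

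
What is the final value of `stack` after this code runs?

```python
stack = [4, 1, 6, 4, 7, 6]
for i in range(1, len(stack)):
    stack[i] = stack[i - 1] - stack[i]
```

[4, 3, -3, -7, -14, -20]

i=1: stack[1] = 4-1 = 3 → [4, 3, 6, 4, 7, 6]
i=2: stack[2] = 3-6 = -3 → [4, 3, -3, 4, 7, 6]
i=3: stack[3] = (-3)-4 = -7 → [4, 3, -3, -7, 7, 6]
i=4: stack[4] = (-7)-7 = -14 → [4, 3, -3, -7, -14, 6]
i=5: stack[5] = (-14)-6 = -20 → [4, 3, -3, -7, -14, -20]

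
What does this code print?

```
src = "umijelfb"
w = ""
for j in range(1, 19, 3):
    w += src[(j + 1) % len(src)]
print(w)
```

ilujfm

j=1: add src[2]='i' → 'i'
j=4: add src[5]='l' → 'il'
j=7: add src[0]='u' → 'ilu'
j=10: add src[3]='j' → 'iluj'
j=13: add src[6]='f' → 'ilujf'
j=16: add src[1]='m' → 'ilujfm'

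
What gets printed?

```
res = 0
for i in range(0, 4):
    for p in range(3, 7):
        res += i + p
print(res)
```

96

i=0,p=3: res = 0+3 = 3
i=0,p=4: res = 3+4 = 7
i=0,p=5: res = 7+5 = 12
i=0,p=6: res = 12+6 = 18
i=1,p=3: res = 18+4 = 22
i=1,p=4: res = 22+5 = 27
i=1,p=5: res = 27+6 = 33
i=1,p=6: res = 33+7 = 40
i=2,p=3: res = 40+5 = 45
i=2,p=4: res = 45+6 = 51
i=2,p=5: res = 51+7 = 58
i=2,p=6: res = 58+8 = 66
i=3,p=3: res = 66+6 = 72
i=3,p=4: res = 72+7 = 79
i=3,p=5: res = 79+8 = 87
i=3,p=6: res = 87+9 = 96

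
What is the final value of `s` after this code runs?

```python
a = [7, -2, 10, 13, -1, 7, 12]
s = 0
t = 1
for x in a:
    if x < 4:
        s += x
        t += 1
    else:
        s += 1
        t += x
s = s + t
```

54

x=7: not <4, s = 0+1 = 1; t=8
x=-2: <4, s = 1+(-2) = -1; t=9
x=10: not <4, s = (-1)+1 = 0; t=19
x=13: not <4, s = 0+1 = 1; t=32
x=-1: <4, s = 1+(-1) = 0; t=33
x=7: not <4, s = 0+1 = 1; t=40
x=12: not <4, s = 1+1 = 2; t=52
s+t = 2+52 = 54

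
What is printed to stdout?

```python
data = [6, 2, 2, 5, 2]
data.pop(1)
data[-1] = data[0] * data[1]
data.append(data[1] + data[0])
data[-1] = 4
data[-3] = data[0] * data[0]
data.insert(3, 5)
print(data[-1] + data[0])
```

pop(1) removes 2 → [6, 2, 5, 2]
data[-1] = data[0]*data[1] = 6*2 = 12 → [6, 2, 5, 12]
append data[1]+data[0] = 2+6 = 8 → [6, 2, 5, 12, 8]
data[-1] = 4 → [6, 2, 5, 12, 4]
data[-3] = data[0]*data[0] = 6*6 = 36 → [6, 2, 36, 12, 4]
insert 5 at 3 → [6, 2, 36, 5, 12, 4]
data[-1]+data[0] = 4+6 = 10

10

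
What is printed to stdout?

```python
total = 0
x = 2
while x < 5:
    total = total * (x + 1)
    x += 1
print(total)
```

x=2: total = 0*3 = 0
x=3: total = 0*4 = 0
x=4: total = 0*5 = 0

0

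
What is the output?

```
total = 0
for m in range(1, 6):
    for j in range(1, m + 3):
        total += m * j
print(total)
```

295

m=1,j=1: total = 0+1 = 1
m=1,j=2: total = 1+2 = 3
m=1,j=3: total = 3+3 = 6
m=2,j=1: total = 6+2 = 8
m=2,j=2: total = 8+4 = 12
m=2,j=3: total = 12+6 = 18
m=2,j=4: total = 18+8 = 26
m=3,j=1: total = 26+3 = 29
m=3,j=2: total = 29+6 = 35
m=3,j=3: total = 35+9 = 44
m=3,j=4: total = 44+12 = 56
m=3,j=5: total = 56+15 = 71
m=4,j=1: total = 71+4 = 75
m=4,j=2: total = 75+8 = 83
m=4,j=3: total = 83+12 = 95
m=4,j=4: total = 95+16 = 111
m=4,j=5: total = 111+20 = 131
m=4,j=6: total = 131+24 = 155
m=5,j=1: total = 155+5 = 160
m=5,j=2: total = 160+10 = 170
m=5,j=3: total = 170+15 = 185
m=5,j=4: total = 185+20 = 205
m=5,j=5: total = 205+25 = 230
m=5,j=6: total = 230+30 = 260
m=5,j=7: total = 260+35 = 295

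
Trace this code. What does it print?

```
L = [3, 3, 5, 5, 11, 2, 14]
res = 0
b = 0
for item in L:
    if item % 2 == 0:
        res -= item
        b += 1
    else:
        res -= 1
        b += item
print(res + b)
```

8

item=3: not even, res = 0-1 = -1; b=3
item=3: not even, res = (-1)-1 = -2; b=6
item=5: not even, res = (-2)-1 = -3; b=11
item=5: not even, res = (-3)-1 = -4; b=16
item=11: not even, res = (-4)-1 = -5; b=27
item=2: even, res = (-5)-2 = -7; b=28
item=14: even, res = (-7)-14 = -21; b=29
res+b = (-21)+29 = 8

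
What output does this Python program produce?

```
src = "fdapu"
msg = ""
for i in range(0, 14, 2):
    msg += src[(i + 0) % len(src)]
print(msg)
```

faudpfa

i=0: add src[0]='f' → 'f'
i=2: add src[2]='a' → 'fa'
i=4: add src[4]='u' → 'fau'
i=6: add src[1]='d' → 'faud'
i=8: add src[3]='p' → 'faudp'
i=10: add src[0]='f' → 'faudpf'
i=12: add src[2]='a' → 'faudpfa'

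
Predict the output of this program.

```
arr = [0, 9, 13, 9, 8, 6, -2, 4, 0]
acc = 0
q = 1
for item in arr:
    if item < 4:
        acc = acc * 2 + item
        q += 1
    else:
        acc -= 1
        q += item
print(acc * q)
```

item=0: <4, acc = 0*2+0 = 0; q=2
item=9: not <4, acc = 0-1 = -1; q=11
item=13: not <4, acc = (-1)-1 = -2; q=24
item=9: not <4, acc = (-2)-1 = -3; q=33
item=8: not <4, acc = (-3)-1 = -4; q=41
item=6: not <4, acc = (-4)-1 = -5; q=47
item=-2: <4, acc = (-5)*2+(-2) = -12; q=48
item=4: not <4, acc = (-12)-1 = -13; q=52
item=0: <4, acc = (-13)*2+0 = -26; q=53
acc*q = (-26)*53 = -1378

-1378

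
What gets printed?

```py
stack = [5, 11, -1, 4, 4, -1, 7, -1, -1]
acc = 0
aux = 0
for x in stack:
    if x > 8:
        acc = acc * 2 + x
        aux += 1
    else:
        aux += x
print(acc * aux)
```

187

x=5: not >8; aux=5
x=11: >8, acc = 0*2+11 = 11; aux=6
x=-1: not >8; aux=5
x=4: not >8; aux=9
x=4: not >8; aux=13
x=-1: not >8; aux=12
x=7: not >8; aux=19
x=-1: not >8; aux=18
x=-1: not >8; aux=17
acc*aux = 11*17 = 187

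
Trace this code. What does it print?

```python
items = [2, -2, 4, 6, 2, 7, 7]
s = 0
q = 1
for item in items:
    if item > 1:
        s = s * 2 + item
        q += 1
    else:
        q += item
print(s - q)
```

item=2: >1, s = 0*2+2 = 2; q=2
item=-2: not >1; q=0
item=4: >1, s = 2*2+4 = 8; q=1
item=6: >1, s = 8*2+6 = 22; q=2
item=2: >1, s = 22*2+2 = 46; q=3
item=7: >1, s = 46*2+7 = 99; q=4
item=7: >1, s = 99*2+7 = 205; q=5
s-q = 205-5 = 200

200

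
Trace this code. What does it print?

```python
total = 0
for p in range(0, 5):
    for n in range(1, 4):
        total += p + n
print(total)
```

p=0,n=1: total = 0+1 = 1
p=0,n=2: total = 1+2 = 3
p=0,n=3: total = 3+3 = 6
p=1,n=1: total = 6+2 = 8
p=1,n=2: total = 8+3 = 11
p=1,n=3: total = 11+4 = 15
p=2,n=1: total = 15+3 = 18
p=2,n=2: total = 18+4 = 22
p=2,n=3: total = 22+5 = 27
p=3,n=1: total = 27+4 = 31
p=3,n=2: total = 31+5 = 36
p=3,n=3: total = 36+6 = 42
p=4,n=1: total = 42+5 = 47
p=4,n=2: total = 47+6 = 53
p=4,n=3: total = 53+7 = 60

60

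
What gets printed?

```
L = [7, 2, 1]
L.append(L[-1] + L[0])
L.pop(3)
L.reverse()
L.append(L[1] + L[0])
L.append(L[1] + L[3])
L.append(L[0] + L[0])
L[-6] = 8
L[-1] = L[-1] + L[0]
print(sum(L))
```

append L[-1]+L[0] = 1+7 = 8 → [7, 2, 1, 8]
pop(3) removes 8 → [7, 2, 1]
reverse → [1, 2, 7]
append L[1]+L[0] = 2+1 = 3 → [1, 2, 7, 3]
append L[1]+L[3] = 2+3 = 5 → [1, 2, 7, 3, 5]
append L[0]+L[0] = 1+1 = 2 → [1, 2, 7, 3, 5, 2]
L[-6] = 8 → [8, 2, 7, 3, 5, 2]
L[-1] = L[-1]+L[0] = 2+8 = 10 → [8, 2, 7, 3, 5, 10]
sum = 35

35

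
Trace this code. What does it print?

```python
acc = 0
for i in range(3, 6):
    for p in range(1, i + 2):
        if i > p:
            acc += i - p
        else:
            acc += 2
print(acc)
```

i=3,p=1: 3>1, acc = 0+2 = 2
i=3,p=2: 3>2, acc = 2+1 = 3
i=3,p=3: not 3>3, acc = 3+2 = 5
i=3,p=4: not 3>4, acc = 5+2 = 7
i=4,p=1: 4>1, acc = 7+3 = 10
i=4,p=2: 4>2, acc = 10+2 = 12
i=4,p=3: 4>3, acc = 12+1 = 13
i=4,p=4: not 4>4, acc = 13+2 = 15
i=4,p=5: not 4>5, acc = 15+2 = 17
i=5,p=1: 5>1, acc = 17+4 = 21
i=5,p=2: 5>2, acc = 21+3 = 24
i=5,p=3: 5>3, acc = 24+2 = 26
i=5,p=4: 5>4, acc = 26+1 = 27
i=5,p=5: not 5>5, acc = 27+2 = 29
i=5,p=6: not 5>6, acc = 29+2 = 31

31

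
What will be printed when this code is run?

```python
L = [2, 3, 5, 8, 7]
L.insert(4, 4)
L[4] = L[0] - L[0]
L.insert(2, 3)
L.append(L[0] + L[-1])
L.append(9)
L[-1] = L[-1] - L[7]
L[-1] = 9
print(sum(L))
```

insert 4 at 4 → [2, 3, 5, 8, 4, 7]
L[4] = L[0]-L[0] = 2-2 = 0 → [2, 3, 5, 8, 0, 7]
insert 3 at 2 → [2, 3, 3, 5, 8, 0, 7]
append L[0]+L[-1] = 2+7 = 9 → [2, 3, 3, 5, 8, 0, 7, 9]
append 9 → [2, 3, 3, 5, 8, 0, 7, 9, 9]
L[-1] = L[-1]-L[7] = 9-9 = 0 → [2, 3, 3, 5, 8, 0, 7, 9, 0]
L[-1] = 9 → [2, 3, 3, 5, 8, 0, 7, 9, 9]
sum = 46

46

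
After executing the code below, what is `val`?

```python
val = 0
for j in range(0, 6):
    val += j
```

15

j=0: val = 0+0 = 0
j=1: val = 0+1 = 1
j=2: val = 1+2 = 3
j=3: val = 3+3 = 6
j=4: val = 6+4 = 10
j=5: val = 10+5 = 15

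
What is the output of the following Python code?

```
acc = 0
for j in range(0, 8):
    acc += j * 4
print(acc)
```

112

j=0: acc = 0+0*4 = 0
j=1: acc = 0+1*4 = 4
j=2: acc = 4+2*4 = 12
j=3: acc = 12+3*4 = 24
j=4: acc = 24+4*4 = 40
j=5: acc = 40+5*4 = 60
j=6: acc = 60+6*4 = 84
j=7: acc = 84+7*4 = 112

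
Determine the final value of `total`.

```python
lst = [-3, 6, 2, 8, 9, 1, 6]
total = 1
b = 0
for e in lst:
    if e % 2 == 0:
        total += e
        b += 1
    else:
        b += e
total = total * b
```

e=-3: not even; b=-3
e=6: even, total = 1+6 = 7; b=-2
e=2: even, total = 7+2 = 9; b=-1
e=8: even, total = 9+8 = 17; b=0
e=9: not even; b=9
e=1: not even; b=10
e=6: even, total = 17+6 = 23; b=11
total*b = 23*11 = 253

253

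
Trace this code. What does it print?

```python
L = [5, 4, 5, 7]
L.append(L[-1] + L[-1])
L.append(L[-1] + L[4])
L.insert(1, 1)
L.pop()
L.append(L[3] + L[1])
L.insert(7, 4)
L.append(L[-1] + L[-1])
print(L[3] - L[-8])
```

append L[-1]+L[-1] = 7+7 = 14 → [5, 4, 5, 7, 14]
append L[-1]+L[4] = 14+14 = 28 → [5, 4, 5, 7, 14, 28]
insert 1 at 1 → [5, 1, 4, 5, 7, 14, 28]
pop() removes 28 → [5, 1, 4, 5, 7, 14]
append L[3]+L[1] = 5+1 = 6 → [5, 1, 4, 5, 7, 14, 6]
insert 4 at 7 → [5, 1, 4, 5, 7, 14, 6, 4]
append L[-1]+L[-1] = 4+4 = 8 → [5, 1, 4, 5, 7, 14, 6, 4, 8]
L[3]-L[-8] = 5-1 = 4

4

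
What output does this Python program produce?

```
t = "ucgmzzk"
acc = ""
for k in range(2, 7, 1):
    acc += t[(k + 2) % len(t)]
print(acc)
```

zzkuc

k=2: add t[4]='z' → 'z'
k=3: add t[5]='z' → 'zz'
k=4: add t[6]='k' → 'zzk'
k=5: add t[0]='u' → 'zzku'
k=6: add t[1]='c' → 'zzkuc'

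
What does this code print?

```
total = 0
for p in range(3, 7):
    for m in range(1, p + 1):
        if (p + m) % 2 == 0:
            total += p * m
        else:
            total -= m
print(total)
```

p=3,m=1: even sum, total = 0+3 = 3
p=3,m=2: odd sum, total = 3-2 = 1
p=3,m=3: even sum, total = 1+9 = 10
p=4,m=1: odd sum, total = 10-1 = 9
p=4,m=2: even sum, total = 9+8 = 17
p=4,m=3: odd sum, total = 17-3 = 14
p=4,m=4: even sum, total = 14+16 = 30
p=5,m=1: even sum, total = 30+5 = 35
p=5,m=2: odd sum, total = 35-2 = 33
p=5,m=3: even sum, total = 33+15 = 48
p=5,m=4: odd sum, total = 48-4 = 44
p=5,m=5: even sum, total = 44+25 = 69
p=6,m=1: odd sum, total = 69-1 = 68
p=6,m=2: even sum, total = 68+12 = 80
p=6,m=3: odd sum, total = 80-3 = 77
p=6,m=4: even sum, total = 77+24 = 101
p=6,m=5: odd sum, total = 101-5 = 96
p=6,m=6: even sum, total = 96+36 = 132

132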